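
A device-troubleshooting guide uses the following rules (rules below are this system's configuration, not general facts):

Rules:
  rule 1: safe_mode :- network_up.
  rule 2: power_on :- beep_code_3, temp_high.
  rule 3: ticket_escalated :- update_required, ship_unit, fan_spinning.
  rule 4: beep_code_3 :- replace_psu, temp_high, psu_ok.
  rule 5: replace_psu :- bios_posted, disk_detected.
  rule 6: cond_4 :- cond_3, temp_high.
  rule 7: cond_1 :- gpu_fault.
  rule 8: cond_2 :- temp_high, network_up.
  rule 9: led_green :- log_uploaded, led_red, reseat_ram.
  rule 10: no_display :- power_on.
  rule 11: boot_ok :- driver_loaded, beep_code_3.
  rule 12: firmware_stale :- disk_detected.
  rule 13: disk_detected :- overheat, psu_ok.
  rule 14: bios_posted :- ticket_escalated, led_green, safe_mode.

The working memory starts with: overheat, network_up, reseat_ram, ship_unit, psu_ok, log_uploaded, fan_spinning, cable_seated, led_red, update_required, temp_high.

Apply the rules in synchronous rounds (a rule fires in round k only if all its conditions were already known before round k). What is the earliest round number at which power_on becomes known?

5

Round 1 fires rule 1, rule 3, rule 8, rule 9, rule 13, giving safe_mode, ticket_escalated, cond_2, led_green, disk_detected.
Round 2 fires rule 12, rule 14, giving firmware_stale, bios_posted.
Round 3 fires rule 5, giving replace_psu.
Round 4 fires rule 4, giving beep_code_3.
Round 5 fires rule 2, giving power_on.
power_on first appears in round 5.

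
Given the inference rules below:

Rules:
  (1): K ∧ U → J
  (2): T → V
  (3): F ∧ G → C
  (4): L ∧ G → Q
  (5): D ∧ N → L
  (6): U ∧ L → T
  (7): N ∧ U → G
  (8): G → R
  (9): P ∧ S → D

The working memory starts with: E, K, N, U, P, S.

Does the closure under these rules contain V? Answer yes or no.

Round 1 — (1), (7), (9), derive J, G, D.
Round 2 — (5), (8), derive L, R.
Round 3 — (4), (6), derive Q, T.
Round 4 — (2), derive V.
V appears in round 4, so it is derivable.

yes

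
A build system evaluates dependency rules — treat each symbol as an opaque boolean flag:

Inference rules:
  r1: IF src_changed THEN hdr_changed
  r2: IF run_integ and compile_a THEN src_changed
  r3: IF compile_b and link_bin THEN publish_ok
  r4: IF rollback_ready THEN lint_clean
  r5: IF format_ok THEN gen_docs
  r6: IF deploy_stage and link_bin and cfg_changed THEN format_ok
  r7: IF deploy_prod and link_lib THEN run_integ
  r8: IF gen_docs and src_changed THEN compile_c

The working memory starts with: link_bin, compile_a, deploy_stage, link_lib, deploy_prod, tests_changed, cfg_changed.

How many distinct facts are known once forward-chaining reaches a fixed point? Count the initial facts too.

13

Round 1 fires r6, r7, giving format_ok, run_integ.
Round 2 fires r2, r5, giving src_changed, gen_docs.
Round 3 fires r1, r8, giving hdr_changed, compile_c.
Closure: {cfg_changed, compile_a, compile_c, deploy_prod, deploy_stage, format_ok, gen_docs, hdr_changed, link_bin, link_lib, run_integ, src_changed, tests_changed} — 13 facts.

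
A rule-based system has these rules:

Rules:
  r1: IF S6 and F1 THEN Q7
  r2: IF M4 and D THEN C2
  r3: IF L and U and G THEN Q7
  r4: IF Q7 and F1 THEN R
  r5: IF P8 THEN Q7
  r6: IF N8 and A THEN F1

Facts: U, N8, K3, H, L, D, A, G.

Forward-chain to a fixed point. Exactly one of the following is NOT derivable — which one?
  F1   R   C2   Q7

Round 1: r3 [IF L and U and G THEN Q7]; r6 [IF N8 and A THEN F1]. New: Q7, F1.
Round 2: r4 [IF Q7 and F1 THEN R]. New: R.
Derived: F1 (round 1), Q7 (round 1), R (round 2). C2 never appears in any round.

C2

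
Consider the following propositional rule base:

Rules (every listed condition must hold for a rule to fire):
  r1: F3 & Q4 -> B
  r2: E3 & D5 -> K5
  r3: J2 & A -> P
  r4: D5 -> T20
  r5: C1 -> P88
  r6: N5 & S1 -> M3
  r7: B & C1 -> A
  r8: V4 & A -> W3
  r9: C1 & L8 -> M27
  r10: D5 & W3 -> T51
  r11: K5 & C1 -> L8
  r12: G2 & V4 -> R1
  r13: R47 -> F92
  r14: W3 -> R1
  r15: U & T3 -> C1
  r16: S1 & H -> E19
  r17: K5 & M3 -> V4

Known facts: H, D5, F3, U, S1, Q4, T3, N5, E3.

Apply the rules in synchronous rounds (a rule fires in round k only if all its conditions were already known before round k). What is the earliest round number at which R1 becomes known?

4

[1] r1 [F3 & Q4 -> B]; r2 [E3 & D5 -> K5]; r4 [D5 -> T20]; r6 [N5 & S1 -> M3]; r15 [U & T3 -> C1]; r16 [S1 & H -> E19]. ⇒ new: B, K5, T20, M3, C1, E19.
[2] r5 [C1 -> P88]; r7 [B & C1 -> A]; r11 [K5 & C1 -> L8]; r17 [K5 & M3 -> V4]. ⇒ new: P88, A, L8, V4.
[3] r8 [V4 & A -> W3]; r9 [C1 & L8 -> M27]. ⇒ new: W3, M27.
[4] r10 [D5 & W3 -> T51]; r14 [W3 -> R1]. ⇒ new: T51, R1.
R1 first appears in round 4.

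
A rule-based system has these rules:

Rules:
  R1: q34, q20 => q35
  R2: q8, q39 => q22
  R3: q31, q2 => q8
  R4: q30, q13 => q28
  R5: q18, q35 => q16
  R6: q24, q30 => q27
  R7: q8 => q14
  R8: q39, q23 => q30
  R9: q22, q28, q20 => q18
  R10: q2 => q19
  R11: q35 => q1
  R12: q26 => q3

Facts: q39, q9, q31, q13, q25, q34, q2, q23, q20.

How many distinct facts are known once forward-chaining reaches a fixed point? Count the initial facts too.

[1] R1 [q34, q20 => q35]; R3 [q31, q2 => q8]; R8 [q39, q23 => q30]; R10 [q2 => q19]. ⇒ new: q35, q8, q30, q19.
[2] R2 [q8, q39 => q22]; R4 [q30, q13 => q28]; R7 [q8 => q14]; R11 [q35 => q1]. ⇒ new: q22, q28, q14, q1.
[3] R9 [q22, q28, q20 => q18]. ⇒ new: q18.
[4] R5 [q18, q35 => q16]. ⇒ new: q16.
Closure: {q1, q13, q14, q16, q18, q19, q2, q20, q22, q23, q25, q28, q30, q31, q34, q35, q39, q8, q9} — 19 facts.

19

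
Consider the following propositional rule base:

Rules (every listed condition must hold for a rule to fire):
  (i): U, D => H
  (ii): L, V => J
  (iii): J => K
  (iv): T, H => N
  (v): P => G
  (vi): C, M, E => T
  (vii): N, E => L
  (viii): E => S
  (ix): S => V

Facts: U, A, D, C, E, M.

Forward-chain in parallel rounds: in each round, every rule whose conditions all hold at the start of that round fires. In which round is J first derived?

4

[1] (i) [U, D => H]; (vi) [C, M, E => T]; (viii) [E => S]. ⇒ new: H, T, S.
[2] (iv) [T, H => N]; (ix) [S => V]. ⇒ new: N, V.
[3] (vii) [N, E => L]. ⇒ new: L.
[4] (ii) [L, V => J]. ⇒ new: J.
J first appears in round 4.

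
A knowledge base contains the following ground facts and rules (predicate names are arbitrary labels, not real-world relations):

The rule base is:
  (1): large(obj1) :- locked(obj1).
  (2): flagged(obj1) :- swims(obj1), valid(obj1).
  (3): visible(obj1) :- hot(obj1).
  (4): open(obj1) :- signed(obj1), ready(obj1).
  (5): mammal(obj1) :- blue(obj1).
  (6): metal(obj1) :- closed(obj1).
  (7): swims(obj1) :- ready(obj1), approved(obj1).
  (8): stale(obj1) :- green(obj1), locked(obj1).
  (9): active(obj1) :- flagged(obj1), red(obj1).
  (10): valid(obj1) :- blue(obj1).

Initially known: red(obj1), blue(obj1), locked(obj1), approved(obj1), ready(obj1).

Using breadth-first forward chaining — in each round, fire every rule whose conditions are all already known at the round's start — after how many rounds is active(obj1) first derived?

Round 1 fires (1), (5), (7), (10), giving large(obj1), mammal(obj1), swims(obj1), valid(obj1).
Round 2 fires (2), giving flagged(obj1).
Round 3 fires (9), giving active(obj1).
active(obj1) first appears in round 3.

3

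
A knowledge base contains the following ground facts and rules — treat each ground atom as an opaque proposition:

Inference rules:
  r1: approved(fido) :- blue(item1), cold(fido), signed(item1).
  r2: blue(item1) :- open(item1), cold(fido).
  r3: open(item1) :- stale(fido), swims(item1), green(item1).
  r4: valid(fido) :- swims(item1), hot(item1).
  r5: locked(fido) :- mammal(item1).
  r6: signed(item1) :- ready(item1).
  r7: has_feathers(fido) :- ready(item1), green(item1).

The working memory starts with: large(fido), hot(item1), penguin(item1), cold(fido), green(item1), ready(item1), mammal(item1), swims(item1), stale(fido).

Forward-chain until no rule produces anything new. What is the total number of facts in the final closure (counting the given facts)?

[1] r3 [open(item1) :- stale(fido), swims(item1), green(item1).]; r4 [valid(fido) :- swims(item1), hot(item1).]; r5 [locked(fido) :- mammal(item1).]; r6 [signed(item1) :- ready(item1).]; r7 [has_feathers(fido) :- ready(item1), green(item1).]. ⇒ new: open(item1), valid(fido), locked(fido), signed(item1), has_feathers(fido).
[2] r2 [blue(item1) :- open(item1), cold(fido).]. ⇒ new: blue(item1).
[3] r1 [approved(fido) :- blue(item1), cold(fido), signed(item1).]. ⇒ new: approved(fido).
Closure: {approved(fido), blue(item1), cold(fido), green(item1), has_feathers(fido), hot(item1), large(fido), locked(fido), mammal(item1), open(item1), penguin(item1), ready(item1), signed(item1), stale(fido), swims(item1), valid(fido)} — 16 facts.

16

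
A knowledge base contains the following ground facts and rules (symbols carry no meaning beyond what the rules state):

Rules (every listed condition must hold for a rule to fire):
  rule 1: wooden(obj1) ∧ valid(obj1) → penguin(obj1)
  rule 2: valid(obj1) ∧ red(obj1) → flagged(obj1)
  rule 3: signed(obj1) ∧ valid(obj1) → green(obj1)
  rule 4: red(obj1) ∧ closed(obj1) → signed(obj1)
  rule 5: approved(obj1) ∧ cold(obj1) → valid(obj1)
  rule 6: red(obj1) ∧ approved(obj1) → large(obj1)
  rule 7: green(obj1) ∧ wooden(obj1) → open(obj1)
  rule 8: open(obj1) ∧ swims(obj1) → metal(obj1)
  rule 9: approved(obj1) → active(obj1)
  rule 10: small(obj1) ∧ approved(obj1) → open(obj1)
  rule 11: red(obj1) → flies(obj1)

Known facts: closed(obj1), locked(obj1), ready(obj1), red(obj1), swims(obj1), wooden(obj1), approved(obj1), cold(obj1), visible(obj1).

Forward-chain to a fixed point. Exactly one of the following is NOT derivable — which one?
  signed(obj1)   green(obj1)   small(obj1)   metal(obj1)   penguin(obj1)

Round 1: rule 4 [red(obj1) ∧ closed(obj1) → signed(obj1)]; rule 5 [approved(obj1) ∧ cold(obj1) → valid(obj1)]; rule 6 [red(obj1) ∧ approved(obj1) → large(obj1)]; rule 9 [approved(obj1) → active(obj1)]; rule 11 [red(obj1) → flies(obj1)]. New: signed(obj1), valid(obj1), large(obj1), active(obj1), flies(obj1).
Round 2: rule 1 [wooden(obj1) ∧ valid(obj1) → penguin(obj1)]; rule 2 [valid(obj1) ∧ red(obj1) → flagged(obj1)]; rule 3 [signed(obj1) ∧ valid(obj1) → green(obj1)]. New: penguin(obj1), flagged(obj1), green(obj1).
Round 3: rule 7 [green(obj1) ∧ wooden(obj1) → open(obj1)]. New: open(obj1).
Round 4: rule 8 [open(obj1) ∧ swims(obj1) → metal(obj1)]. New: metal(obj1).
Derived: green(obj1) (round 2), signed(obj1) (round 1), penguin(obj1) (round 2), metal(obj1) (round 4). small(obj1) never appears in any round.

small(obj1)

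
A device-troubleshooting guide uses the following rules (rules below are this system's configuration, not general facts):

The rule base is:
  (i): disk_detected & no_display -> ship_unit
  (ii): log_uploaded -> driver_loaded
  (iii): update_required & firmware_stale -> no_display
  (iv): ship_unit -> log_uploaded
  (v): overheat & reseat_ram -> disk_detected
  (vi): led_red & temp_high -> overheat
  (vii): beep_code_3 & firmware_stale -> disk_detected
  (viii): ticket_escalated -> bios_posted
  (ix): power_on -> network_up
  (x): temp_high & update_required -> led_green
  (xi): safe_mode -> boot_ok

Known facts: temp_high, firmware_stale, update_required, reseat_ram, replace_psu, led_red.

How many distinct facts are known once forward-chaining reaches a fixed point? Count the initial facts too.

Round 1: (iii) [update_required & firmware_stale -> no_display]; (vi) [led_red & temp_high -> overheat]; (x) [temp_high & update_required -> led_green]. New: no_display, overheat, led_green.
Round 2: (v) [overheat & reseat_ram -> disk_detected]. New: disk_detected.
Round 3: (i) [disk_detected & no_display -> ship_unit]. New: ship_unit.
Round 4: (iv) [ship_unit -> log_uploaded]. New: log_uploaded.
Round 5: (ii) [log_uploaded -> driver_loaded]. New: driver_loaded.
Closure: {disk_detected, driver_loaded, firmware_stale, led_green, led_red, log_uploaded, no_display, overheat, replace_psu, reseat_ram, ship_unit, temp_high, update_required} — 13 facts.

13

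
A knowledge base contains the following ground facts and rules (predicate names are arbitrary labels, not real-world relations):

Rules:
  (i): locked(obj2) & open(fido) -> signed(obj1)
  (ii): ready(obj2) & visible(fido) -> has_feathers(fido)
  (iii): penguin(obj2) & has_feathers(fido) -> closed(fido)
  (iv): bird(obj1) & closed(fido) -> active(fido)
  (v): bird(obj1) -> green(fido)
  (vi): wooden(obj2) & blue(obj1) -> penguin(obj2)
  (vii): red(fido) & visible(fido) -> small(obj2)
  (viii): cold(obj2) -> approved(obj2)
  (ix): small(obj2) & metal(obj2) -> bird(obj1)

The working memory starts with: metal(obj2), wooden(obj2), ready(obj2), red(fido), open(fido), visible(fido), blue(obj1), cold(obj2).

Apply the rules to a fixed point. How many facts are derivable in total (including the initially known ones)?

Round 1: (ii) [ready(obj2) & visible(fido) -> has_feathers(fido)]; (vi) [wooden(obj2) & blue(obj1) -> penguin(obj2)]; (vii) [red(fido) & visible(fido) -> small(obj2)]; (viii) [cold(obj2) -> approved(obj2)]. Adds has_feathers(fido), penguin(obj2), small(obj2), approved(obj2).
Round 2: (iii) [penguin(obj2) & has_feathers(fido) -> closed(fido)]; (ix) [small(obj2) & metal(obj2) -> bird(obj1)]. Adds closed(fido), bird(obj1).
Round 3: (iv) [bird(obj1) & closed(fido) -> active(fido)]; (v) [bird(obj1) -> green(fido)]. Adds active(fido), green(fido).
Closure: {active(fido), approved(obj2), bird(obj1), blue(obj1), closed(fido), cold(obj2), green(fido), has_feathers(fido), metal(obj2), open(fido), penguin(obj2), ready(obj2), red(fido), small(obj2), visible(fido), wooden(obj2)} — 16 facts.

16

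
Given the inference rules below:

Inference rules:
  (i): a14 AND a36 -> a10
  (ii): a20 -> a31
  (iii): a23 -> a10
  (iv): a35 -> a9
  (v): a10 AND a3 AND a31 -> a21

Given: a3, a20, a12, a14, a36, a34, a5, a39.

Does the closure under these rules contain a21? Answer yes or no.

Round 1 fires (i), (ii), giving a10, a31.
Round 2 fires (v), giving a21.
a21 appears in round 2, so it is derivable.

yes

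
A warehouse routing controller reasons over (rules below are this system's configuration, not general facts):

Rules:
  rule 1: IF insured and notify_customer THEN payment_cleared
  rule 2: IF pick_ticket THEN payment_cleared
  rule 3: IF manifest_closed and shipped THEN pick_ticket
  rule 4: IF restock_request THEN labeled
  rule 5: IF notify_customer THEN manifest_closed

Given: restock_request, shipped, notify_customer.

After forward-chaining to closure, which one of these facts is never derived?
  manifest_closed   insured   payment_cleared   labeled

Round 1 — rule 4, rule 5, derive labeled, manifest_closed.
Round 2 — rule 3, derive pick_ticket.
Round 3 — rule 2, derive payment_cleared.
Derived: manifest_closed (round 1), payment_cleared (round 3), labeled (round 1). insured never appears in any round.

insured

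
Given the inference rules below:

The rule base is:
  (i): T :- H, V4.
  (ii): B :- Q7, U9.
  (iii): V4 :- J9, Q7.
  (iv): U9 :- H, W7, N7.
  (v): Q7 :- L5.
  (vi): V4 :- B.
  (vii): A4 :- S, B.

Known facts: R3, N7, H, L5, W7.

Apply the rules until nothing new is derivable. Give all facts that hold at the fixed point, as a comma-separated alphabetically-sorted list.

Round 1: (iv) [U9 :- H, W7, N7.]; (v) [Q7 :- L5.]. Adds U9, Q7.
Round 2: (ii) [B :- Q7, U9.]. Adds B.
Round 3: (vi) [V4 :- B.]. Adds V4.
Round 4: (i) [T :- H, V4.]. Adds T.

B, H, L5, N7, Q7, R3, T, U9, V4, W7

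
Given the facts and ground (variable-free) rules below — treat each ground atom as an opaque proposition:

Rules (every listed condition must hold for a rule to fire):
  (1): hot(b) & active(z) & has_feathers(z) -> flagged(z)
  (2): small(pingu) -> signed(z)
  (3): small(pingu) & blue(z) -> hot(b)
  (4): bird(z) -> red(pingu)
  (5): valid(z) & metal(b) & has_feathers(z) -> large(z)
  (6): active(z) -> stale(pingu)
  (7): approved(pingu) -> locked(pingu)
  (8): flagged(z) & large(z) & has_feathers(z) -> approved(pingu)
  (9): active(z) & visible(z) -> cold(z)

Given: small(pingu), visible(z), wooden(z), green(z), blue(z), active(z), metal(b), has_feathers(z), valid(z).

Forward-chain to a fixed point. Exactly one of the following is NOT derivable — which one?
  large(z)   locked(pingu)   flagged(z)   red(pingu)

red(pingu)

Round 1 — (2), (3), (5), (6), (9), derive signed(z), hot(b), large(z), stale(pingu), cold(z).
Round 2 — (1), derive flagged(z).
Round 3 — (8), derive approved(pingu).
Round 4 — (7), derive locked(pingu).
Derived: flagged(z) (round 2), locked(pingu) (round 4), large(z) (round 1). red(pingu) never appears in any round.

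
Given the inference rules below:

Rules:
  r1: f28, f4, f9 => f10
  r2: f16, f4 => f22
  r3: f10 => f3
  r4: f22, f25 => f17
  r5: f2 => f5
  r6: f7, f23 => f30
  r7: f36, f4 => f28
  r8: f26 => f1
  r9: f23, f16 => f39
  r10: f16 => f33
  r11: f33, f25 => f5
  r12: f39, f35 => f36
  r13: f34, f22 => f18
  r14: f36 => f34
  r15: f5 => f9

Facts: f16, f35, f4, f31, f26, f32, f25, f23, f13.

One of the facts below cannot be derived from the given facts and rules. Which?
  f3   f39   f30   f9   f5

Round 1 — r2, r8, r9, r10, derive f22, f1, f39, f33.
Round 2 — r4, r11, r12, derive f17, f5, f36.
Round 3 — r7, r14, r15, derive f28, f34, f9.
Round 4 — r1, r13, derive f10, f18.
Round 5 — r3, derive f3.
Derived: f39 (round 1), f3 (round 5), f5 (round 2), f9 (round 3). f30 never appears in any round.

f30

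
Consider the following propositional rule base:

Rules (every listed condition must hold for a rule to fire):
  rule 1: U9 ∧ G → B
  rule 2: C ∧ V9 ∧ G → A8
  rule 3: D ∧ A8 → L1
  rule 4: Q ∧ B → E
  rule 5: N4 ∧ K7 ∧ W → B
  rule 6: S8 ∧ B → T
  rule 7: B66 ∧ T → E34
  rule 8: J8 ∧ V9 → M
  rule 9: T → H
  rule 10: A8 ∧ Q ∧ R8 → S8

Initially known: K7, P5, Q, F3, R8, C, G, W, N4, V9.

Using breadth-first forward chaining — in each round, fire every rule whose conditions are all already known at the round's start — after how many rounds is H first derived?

4

Round 1 — rule 2, rule 5, derive A8, B.
Round 2 — rule 4, rule 10, derive E, S8.
Round 3 — rule 6, derive T.
Round 4 — rule 9, derive H.
H first appears in round 4.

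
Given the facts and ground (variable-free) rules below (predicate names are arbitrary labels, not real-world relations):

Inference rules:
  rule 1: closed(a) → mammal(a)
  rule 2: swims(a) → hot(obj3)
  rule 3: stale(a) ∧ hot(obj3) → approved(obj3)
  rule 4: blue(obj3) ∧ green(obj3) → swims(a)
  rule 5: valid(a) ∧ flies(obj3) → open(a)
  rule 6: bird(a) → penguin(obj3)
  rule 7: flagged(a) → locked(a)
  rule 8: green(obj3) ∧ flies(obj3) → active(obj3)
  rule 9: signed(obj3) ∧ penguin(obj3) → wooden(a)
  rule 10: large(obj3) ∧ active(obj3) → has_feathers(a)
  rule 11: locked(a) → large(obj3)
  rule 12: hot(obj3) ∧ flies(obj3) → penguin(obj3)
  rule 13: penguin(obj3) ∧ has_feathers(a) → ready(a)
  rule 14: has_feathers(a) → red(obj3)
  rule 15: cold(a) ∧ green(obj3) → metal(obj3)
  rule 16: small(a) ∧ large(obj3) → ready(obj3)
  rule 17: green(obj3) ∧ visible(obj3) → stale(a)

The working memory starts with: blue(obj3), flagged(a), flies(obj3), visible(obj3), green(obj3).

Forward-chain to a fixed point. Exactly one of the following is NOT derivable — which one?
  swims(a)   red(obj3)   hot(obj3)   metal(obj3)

metal(obj3)

[1] rule 4 [blue(obj3) ∧ green(obj3) → swims(a)]; rule 7 [flagged(a) → locked(a)]; rule 8 [green(obj3) ∧ flies(obj3) → active(obj3)]; rule 17 [green(obj3) ∧ visible(obj3) → stale(a)]. ⇒ new: swims(a), locked(a), active(obj3), stale(a).
[2] rule 2 [swims(a) → hot(obj3)]; rule 11 [locked(a) → large(obj3)]. ⇒ new: hot(obj3), large(obj3).
[3] rule 3 [stale(a) ∧ hot(obj3) → approved(obj3)]; rule 10 [large(obj3) ∧ active(obj3) → has_feathers(a)]; rule 12 [hot(obj3) ∧ flies(obj3) → penguin(obj3)]. ⇒ new: approved(obj3), has_feathers(a), penguin(obj3).
[4] rule 13 [penguin(obj3) ∧ has_feathers(a) → ready(a)]; rule 14 [has_feathers(a) → red(obj3)]. ⇒ new: ready(a), red(obj3).
Derived: red(obj3) (round 4), hot(obj3) (round 2), swims(a) (round 1). metal(obj3) never appears in any round.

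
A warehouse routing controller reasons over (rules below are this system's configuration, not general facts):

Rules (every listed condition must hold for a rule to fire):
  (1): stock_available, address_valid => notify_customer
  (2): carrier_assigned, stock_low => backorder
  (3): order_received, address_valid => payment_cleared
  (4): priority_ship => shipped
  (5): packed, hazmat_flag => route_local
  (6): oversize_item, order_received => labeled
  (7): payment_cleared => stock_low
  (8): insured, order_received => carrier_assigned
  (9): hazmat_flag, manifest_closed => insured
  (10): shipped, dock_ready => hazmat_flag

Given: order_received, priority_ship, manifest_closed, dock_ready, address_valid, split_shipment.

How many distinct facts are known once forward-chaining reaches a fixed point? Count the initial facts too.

13

Round 1: (3) [order_received, address_valid => payment_cleared]; (4) [priority_ship => shipped]. New: payment_cleared, shipped.
Round 2: (7) [payment_cleared => stock_low]; (10) [shipped, dock_ready => hazmat_flag]. New: stock_low, hazmat_flag.
Round 3: (9) [hazmat_flag, manifest_closed => insured]. New: insured.
Round 4: (8) [insured, order_received => carrier_assigned]. New: carrier_assigned.
Round 5: (2) [carrier_assigned, stock_low => backorder]. New: backorder.
Closure: {address_valid, backorder, carrier_assigned, dock_ready, hazmat_flag, insured, manifest_closed, order_received, payment_cleared, priority_ship, shipped, split_shipment, stock_low} — 13 facts.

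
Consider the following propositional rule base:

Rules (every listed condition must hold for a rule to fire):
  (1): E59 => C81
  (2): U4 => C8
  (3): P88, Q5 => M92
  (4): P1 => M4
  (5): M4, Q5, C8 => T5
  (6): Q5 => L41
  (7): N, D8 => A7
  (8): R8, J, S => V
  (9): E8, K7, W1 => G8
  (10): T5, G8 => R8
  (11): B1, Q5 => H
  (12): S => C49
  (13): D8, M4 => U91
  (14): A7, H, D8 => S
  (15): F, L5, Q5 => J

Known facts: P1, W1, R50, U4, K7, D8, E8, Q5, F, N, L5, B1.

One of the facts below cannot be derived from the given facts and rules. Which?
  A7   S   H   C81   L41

C81

Round 1 — (2), (4), (6), (7), (9), (11), (15), derive C8, M4, L41, A7, G8, H, J.
Round 2 — (5), (13), (14), derive T5, U91, S.
Round 3 — (10), (12), derive R8, C49.
Round 4 — (8), derive V.
Derived: H (round 1), A7 (round 1), L41 (round 1), S (round 2). C81 never appears in any round.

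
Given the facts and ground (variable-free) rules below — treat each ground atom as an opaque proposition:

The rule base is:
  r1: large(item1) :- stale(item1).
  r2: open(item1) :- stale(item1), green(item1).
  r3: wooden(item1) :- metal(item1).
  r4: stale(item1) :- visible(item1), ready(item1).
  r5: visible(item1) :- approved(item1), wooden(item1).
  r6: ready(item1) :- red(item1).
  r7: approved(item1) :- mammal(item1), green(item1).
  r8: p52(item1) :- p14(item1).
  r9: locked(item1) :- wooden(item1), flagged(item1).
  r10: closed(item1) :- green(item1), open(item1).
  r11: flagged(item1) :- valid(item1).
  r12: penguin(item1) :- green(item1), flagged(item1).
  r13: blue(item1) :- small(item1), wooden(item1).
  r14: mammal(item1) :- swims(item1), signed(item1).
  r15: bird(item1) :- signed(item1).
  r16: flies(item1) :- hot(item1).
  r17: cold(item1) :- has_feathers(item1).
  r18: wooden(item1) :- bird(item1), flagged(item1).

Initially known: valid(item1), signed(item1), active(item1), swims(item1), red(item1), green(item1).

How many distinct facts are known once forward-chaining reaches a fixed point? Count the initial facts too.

19

[1] r6 [ready(item1) :- red(item1).]; r11 [flagged(item1) :- valid(item1).]; r14 [mammal(item1) :- swims(item1), signed(item1).]; r15 [bird(item1) :- signed(item1).]. ⇒ new: ready(item1), flagged(item1), mammal(item1), bird(item1).
[2] r7 [approved(item1) :- mammal(item1), green(item1).]; r12 [penguin(item1) :- green(item1), flagged(item1).]; r18 [wooden(item1) :- bird(item1), flagged(item1).]. ⇒ new: approved(item1), penguin(item1), wooden(item1).
[3] r5 [visible(item1) :- approved(item1), wooden(item1).]; r9 [locked(item1) :- wooden(item1), flagged(item1).]. ⇒ new: visible(item1), locked(item1).
[4] r4 [stale(item1) :- visible(item1), ready(item1).]. ⇒ new: stale(item1).
[5] r1 [large(item1) :- stale(item1).]; r2 [open(item1) :- stale(item1), green(item1).]. ⇒ new: large(item1), open(item1).
[6] r10 [closed(item1) :- green(item1), open(item1).]. ⇒ new: closed(item1).
Closure: {active(item1), approved(item1), bird(item1), closed(item1), flagged(item1), green(item1), large(item1), locked(item1), mammal(item1), open(item1), penguin(item1), ready(item1), red(item1), signed(item1), stale(item1), swims(item1), valid(item1), visible(item1), wooden(item1)} — 19 facts.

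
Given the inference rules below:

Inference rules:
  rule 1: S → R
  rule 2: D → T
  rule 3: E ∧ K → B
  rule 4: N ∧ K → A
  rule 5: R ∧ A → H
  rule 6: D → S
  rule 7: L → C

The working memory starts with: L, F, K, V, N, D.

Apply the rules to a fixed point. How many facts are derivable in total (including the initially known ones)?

12

Round 1: rule 2 [D → T]; rule 4 [N ∧ K → A]; rule 6 [D → S]; rule 7 [L → C]. New: T, A, S, C.
Round 2: rule 1 [S → R]. New: R.
Round 3: rule 5 [R ∧ A → H]. New: H.
Closure: {A, C, D, F, H, K, L, N, R, S, T, V} — 12 facts.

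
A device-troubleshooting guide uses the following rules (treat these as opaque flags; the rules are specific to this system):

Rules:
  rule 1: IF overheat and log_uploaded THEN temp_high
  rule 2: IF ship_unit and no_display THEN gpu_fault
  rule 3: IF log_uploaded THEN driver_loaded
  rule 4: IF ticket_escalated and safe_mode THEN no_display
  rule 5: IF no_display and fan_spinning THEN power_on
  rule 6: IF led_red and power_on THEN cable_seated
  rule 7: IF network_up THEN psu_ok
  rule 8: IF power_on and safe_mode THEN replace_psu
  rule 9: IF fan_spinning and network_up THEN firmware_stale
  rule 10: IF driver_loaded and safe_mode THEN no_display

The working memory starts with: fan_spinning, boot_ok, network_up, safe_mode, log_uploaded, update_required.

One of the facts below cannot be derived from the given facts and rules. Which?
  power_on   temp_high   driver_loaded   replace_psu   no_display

Round 1: rule 3 [IF log_uploaded THEN driver_loaded]; rule 7 [IF network_up THEN psu_ok]; rule 9 [IF fan_spinning and network_up THEN firmware_stale]. New: driver_loaded, psu_ok, firmware_stale.
Round 2: rule 10 [IF driver_loaded and safe_mode THEN no_display]. New: no_display.
Round 3: rule 5 [IF no_display and fan_spinning THEN power_on]. New: power_on.
Round 4: rule 8 [IF power_on and safe_mode THEN replace_psu]. New: replace_psu.
Derived: replace_psu (round 4), driver_loaded (round 1), no_display (round 2), power_on (round 3). temp_high never appears in any round.

temp_high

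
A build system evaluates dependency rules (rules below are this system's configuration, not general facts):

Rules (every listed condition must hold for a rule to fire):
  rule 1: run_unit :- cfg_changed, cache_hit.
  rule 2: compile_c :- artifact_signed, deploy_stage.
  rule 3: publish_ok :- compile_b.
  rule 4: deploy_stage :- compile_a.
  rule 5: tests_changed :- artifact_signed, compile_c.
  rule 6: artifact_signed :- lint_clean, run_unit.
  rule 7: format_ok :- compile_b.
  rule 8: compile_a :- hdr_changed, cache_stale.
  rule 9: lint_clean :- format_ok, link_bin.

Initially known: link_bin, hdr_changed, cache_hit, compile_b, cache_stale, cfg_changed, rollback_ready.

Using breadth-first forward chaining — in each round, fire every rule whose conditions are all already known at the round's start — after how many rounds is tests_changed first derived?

Round 1 fires rule 1, rule 3, rule 7, rule 8, giving run_unit, publish_ok, format_ok, compile_a.
Round 2 fires rule 4, rule 9, giving deploy_stage, lint_clean.
Round 3 fires rule 6, giving artifact_signed.
Round 4 fires rule 2, giving compile_c.
Round 5 fires rule 5, giving tests_changed.
tests_changed first appears in round 5.

5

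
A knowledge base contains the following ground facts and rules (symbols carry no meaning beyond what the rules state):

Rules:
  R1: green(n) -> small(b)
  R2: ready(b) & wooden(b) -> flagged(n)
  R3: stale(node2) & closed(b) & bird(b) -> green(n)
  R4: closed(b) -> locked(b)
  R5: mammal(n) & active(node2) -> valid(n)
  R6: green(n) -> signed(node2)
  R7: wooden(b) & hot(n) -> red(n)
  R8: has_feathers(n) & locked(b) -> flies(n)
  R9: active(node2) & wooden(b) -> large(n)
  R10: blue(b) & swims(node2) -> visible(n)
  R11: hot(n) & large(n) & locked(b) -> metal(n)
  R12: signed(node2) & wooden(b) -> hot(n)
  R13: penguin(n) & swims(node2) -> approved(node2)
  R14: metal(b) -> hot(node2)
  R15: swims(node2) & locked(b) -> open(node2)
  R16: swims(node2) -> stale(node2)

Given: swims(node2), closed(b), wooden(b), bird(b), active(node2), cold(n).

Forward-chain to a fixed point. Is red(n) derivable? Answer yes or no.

Round 1 — R4, R9, R16, derive locked(b), large(n), stale(node2).
Round 2 — R3, R15, derive green(n), open(node2).
Round 3 — R1, R6, derive small(b), signed(node2).
Round 4 — R12, derive hot(n).
Round 5 — R7, R11, derive red(n), metal(n).
red(n) appears in round 5, so it is derivable.

yes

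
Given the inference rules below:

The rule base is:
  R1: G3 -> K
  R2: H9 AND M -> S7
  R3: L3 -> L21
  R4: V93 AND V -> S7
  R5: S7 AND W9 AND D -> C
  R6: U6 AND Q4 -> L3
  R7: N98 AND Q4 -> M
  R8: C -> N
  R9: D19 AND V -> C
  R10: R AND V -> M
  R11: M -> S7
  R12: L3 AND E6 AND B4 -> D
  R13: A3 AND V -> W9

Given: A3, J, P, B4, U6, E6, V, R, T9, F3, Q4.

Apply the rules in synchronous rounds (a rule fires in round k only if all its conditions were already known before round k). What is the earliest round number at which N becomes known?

4

Round 1 — R6, R10, R13, derive L3, M, W9.
Round 2 — R3, R11, R12, derive L21, S7, D.
Round 3 — R5, derive C.
Round 4 — R8, derive N.
N first appears in round 4.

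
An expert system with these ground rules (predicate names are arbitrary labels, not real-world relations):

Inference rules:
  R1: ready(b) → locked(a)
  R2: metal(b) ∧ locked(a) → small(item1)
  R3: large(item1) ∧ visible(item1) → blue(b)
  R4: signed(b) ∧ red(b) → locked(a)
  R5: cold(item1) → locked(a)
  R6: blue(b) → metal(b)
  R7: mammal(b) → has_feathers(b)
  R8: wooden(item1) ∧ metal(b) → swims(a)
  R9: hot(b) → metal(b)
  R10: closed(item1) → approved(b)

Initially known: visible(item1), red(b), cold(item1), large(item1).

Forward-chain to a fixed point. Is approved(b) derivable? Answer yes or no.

[1] R3 [large(item1) ∧ visible(item1) → blue(b)]; R5 [cold(item1) → locked(a)]. ⇒ new: blue(b), locked(a).
[2] R6 [blue(b) → metal(b)]. ⇒ new: metal(b).
[3] R2 [metal(b) ∧ locked(a) → small(item1)]. ⇒ new: small(item1).
Fixed point reached. approved(b) is concluded only by R10; R10 needs closed(item1) (never derived).

no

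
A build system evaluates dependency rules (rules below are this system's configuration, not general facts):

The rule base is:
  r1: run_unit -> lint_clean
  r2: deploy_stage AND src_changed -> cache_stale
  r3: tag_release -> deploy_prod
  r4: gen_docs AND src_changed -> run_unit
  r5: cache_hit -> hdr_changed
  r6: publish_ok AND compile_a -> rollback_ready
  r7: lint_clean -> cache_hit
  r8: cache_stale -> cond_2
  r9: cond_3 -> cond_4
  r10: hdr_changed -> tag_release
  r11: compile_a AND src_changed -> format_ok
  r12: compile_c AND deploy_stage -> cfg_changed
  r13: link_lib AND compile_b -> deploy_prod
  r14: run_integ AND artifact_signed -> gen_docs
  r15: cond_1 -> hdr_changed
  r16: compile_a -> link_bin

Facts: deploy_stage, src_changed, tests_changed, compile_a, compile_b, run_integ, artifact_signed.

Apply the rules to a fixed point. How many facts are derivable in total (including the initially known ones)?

18

Round 1 fires r2, r11, r14, r16, giving cache_stale, format_ok, gen_docs, link_bin.
Round 2 fires r4, r8, giving run_unit, cond_2.
Round 3 fires r1, giving lint_clean.
Round 4 fires r7, giving cache_hit.
Round 5 fires r5, giving hdr_changed.
Round 6 fires r10, giving tag_release.
Round 7 fires r3, giving deploy_prod.
Closure: {artifact_signed, cache_hit, cache_stale, compile_a, compile_b, cond_2, deploy_prod, deploy_stage, format_ok, gen_docs, hdr_changed, link_bin, lint_clean, run_integ, run_unit, src_changed, tag_release, tests_changed} — 18 facts.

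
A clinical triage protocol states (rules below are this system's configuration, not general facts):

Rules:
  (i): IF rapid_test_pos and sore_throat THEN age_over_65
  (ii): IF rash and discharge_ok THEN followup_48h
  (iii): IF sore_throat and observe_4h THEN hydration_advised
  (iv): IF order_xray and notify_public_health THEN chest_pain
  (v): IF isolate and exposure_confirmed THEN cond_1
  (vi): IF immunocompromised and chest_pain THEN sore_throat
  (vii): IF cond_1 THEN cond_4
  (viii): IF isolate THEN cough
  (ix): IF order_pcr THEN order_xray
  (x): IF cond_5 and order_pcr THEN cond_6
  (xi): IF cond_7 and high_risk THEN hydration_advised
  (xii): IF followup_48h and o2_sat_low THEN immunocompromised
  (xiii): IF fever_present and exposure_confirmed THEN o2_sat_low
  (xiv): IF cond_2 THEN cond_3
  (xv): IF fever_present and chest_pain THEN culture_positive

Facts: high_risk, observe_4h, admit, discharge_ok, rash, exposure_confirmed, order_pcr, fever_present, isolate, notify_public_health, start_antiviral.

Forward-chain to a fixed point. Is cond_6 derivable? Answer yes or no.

no

Round 1: (ii) [IF rash and discharge_ok THEN followup_48h]; (v) [IF isolate and exposure_confirmed THEN cond_1]; (viii) [IF isolate THEN cough]; (ix) [IF order_pcr THEN order_xray]; (xiii) [IF fever_present and exposure_confirmed THEN o2_sat_low]. New: followup_48h, cond_1, cough, order_xray, o2_sat_low.
Round 2: (iv) [IF order_xray and notify_public_health THEN chest_pain]; (vii) [IF cond_1 THEN cond_4]; (xii) [IF followup_48h and o2_sat_low THEN immunocompromised]. New: chest_pain, cond_4, immunocompromised.
Round 3: (vi) [IF immunocompromised and chest_pain THEN sore_throat]; (xv) [IF fever_present and chest_pain THEN culture_positive]. New: sore_throat, culture_positive.
Round 4: (iii) [IF sore_throat and observe_4h THEN hydration_advised]. New: hydration_advised.
Fixed point reached. cond_6 is concluded only by (x); (x) needs cond_5 (never derived).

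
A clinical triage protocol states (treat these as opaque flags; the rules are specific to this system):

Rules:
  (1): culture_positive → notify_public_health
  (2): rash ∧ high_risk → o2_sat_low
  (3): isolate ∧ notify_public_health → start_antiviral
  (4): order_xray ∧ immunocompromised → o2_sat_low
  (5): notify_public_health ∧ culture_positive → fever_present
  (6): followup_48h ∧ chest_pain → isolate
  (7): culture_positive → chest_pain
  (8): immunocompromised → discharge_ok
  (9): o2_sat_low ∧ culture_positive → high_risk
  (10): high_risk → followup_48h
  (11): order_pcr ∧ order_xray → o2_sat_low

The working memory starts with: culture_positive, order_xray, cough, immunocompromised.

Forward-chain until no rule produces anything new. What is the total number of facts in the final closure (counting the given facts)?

13

[1] (1) [culture_positive → notify_public_health]; (4) [order_xray ∧ immunocompromised → o2_sat_low]; (7) [culture_positive → chest_pain]; (8) [immunocompromised → discharge_ok]. ⇒ new: notify_public_health, o2_sat_low, chest_pain, discharge_ok.
[2] (5) [notify_public_health ∧ culture_positive → fever_present]; (9) [o2_sat_low ∧ culture_positive → high_risk]. ⇒ new: fever_present, high_risk.
[3] (10) [high_risk → followup_48h]. ⇒ new: followup_48h.
[4] (6) [followup_48h ∧ chest_pain → isolate]. ⇒ new: isolate.
[5] (3) [isolate ∧ notify_public_health → start_antiviral]. ⇒ new: start_antiviral.
Closure: {chest_pain, cough, culture_positive, discharge_ok, fever_present, followup_48h, high_risk, immunocompromised, isolate, notify_public_health, o2_sat_low, order_xray, start_antiviral} — 13 facts.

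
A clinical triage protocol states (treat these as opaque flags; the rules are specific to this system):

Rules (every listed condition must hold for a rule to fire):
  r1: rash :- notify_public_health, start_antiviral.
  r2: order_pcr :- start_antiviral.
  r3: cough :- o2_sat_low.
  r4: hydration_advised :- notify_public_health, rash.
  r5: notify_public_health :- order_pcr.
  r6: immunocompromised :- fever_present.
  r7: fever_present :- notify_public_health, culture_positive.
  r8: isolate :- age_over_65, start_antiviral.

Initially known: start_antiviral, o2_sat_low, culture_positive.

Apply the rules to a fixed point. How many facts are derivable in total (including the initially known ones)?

Round 1: r2 [order_pcr :- start_antiviral.]; r3 [cough :- o2_sat_low.]. New: order_pcr, cough.
Round 2: r5 [notify_public_health :- order_pcr.]. New: notify_public_health.
Round 3: r1 [rash :- notify_public_health, start_antiviral.]; r7 [fever_present :- notify_public_health, culture_positive.]. New: rash, fever_present.
Round 4: r4 [hydration_advised :- notify_public_health, rash.]; r6 [immunocompromised :- fever_present.]. New: hydration_advised, immunocompromised.
Closure: {cough, culture_positive, fever_present, hydration_advised, immunocompromised, notify_public_health, o2_sat_low, order_pcr, rash, start_antiviral} — 10 facts.

10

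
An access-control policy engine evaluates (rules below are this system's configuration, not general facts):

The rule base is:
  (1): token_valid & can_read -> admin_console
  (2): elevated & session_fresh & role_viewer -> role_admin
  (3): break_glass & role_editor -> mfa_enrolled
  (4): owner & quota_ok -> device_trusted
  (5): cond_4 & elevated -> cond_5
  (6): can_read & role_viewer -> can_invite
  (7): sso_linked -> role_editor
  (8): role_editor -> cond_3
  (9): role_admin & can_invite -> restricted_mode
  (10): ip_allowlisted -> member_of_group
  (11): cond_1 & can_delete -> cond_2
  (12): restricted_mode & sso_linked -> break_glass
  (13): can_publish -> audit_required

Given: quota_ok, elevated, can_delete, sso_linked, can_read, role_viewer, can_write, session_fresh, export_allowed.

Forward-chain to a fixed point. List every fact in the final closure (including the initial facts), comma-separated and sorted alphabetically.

break_glass, can_delete, can_invite, can_read, can_write, cond_3, elevated, export_allowed, mfa_enrolled, quota_ok, restricted_mode, role_admin, role_editor, role_viewer, session_fresh, sso_linked

[1] (2) [elevated & session_fresh & role_viewer -> role_admin]; (6) [can_read & role_viewer -> can_invite]; (7) [sso_linked -> role_editor]. ⇒ new: role_admin, can_invite, role_editor.
[2] (8) [role_editor -> cond_3]; (9) [role_admin & can_invite -> restricted_mode]. ⇒ new: cond_3, restricted_mode.
[3] (12) [restricted_mode & sso_linked -> break_glass]. ⇒ new: break_glass.
[4] (3) [break_glass & role_editor -> mfa_enrolled]. ⇒ new: mfa_enrolled.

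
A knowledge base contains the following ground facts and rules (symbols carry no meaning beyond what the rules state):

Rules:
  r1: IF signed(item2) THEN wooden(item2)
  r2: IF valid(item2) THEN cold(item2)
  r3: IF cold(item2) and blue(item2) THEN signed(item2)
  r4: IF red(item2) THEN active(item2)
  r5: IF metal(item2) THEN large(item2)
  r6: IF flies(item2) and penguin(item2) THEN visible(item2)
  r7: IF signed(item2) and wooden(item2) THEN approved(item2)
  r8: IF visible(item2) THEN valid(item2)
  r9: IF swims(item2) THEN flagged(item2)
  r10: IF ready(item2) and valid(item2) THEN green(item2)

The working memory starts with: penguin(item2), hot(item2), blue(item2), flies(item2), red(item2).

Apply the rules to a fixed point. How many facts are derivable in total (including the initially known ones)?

12

Round 1 fires r4, r6, giving active(item2), visible(item2).
Round 2 fires r8, giving valid(item2).
Round 3 fires r2, giving cold(item2).
Round 4 fires r3, giving signed(item2).
Round 5 fires r1, giving wooden(item2).
Round 6 fires r7, giving approved(item2).
Closure: {active(item2), approved(item2), blue(item2), cold(item2), flies(item2), hot(item2), penguin(item2), red(item2), signed(item2), valid(item2), visible(item2), wooden(item2)} — 12 facts.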